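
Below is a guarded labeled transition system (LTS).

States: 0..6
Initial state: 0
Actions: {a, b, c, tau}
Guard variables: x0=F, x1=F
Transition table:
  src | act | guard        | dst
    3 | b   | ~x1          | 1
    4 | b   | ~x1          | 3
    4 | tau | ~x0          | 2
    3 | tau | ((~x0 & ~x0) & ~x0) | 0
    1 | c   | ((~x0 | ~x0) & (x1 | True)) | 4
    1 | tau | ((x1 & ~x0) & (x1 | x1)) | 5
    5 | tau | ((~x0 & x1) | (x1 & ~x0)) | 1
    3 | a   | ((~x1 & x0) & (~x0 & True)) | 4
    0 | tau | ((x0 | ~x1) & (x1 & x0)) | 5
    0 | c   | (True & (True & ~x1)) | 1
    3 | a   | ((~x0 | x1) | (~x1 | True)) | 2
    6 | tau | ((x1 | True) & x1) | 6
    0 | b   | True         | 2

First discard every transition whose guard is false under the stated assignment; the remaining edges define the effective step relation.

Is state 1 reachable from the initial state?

Answer: REACHABLE

Trace:
After dropping false guards: 8 live edges.
L0 = {0}
L1 = {1,2}  now seen {0,1,2}
L2 = {4}  now seen {0,1,2,4}
L3 = {3}  now seen {0,1,2,3,4}
R = {0,1,2,3,4}
Path to 1: c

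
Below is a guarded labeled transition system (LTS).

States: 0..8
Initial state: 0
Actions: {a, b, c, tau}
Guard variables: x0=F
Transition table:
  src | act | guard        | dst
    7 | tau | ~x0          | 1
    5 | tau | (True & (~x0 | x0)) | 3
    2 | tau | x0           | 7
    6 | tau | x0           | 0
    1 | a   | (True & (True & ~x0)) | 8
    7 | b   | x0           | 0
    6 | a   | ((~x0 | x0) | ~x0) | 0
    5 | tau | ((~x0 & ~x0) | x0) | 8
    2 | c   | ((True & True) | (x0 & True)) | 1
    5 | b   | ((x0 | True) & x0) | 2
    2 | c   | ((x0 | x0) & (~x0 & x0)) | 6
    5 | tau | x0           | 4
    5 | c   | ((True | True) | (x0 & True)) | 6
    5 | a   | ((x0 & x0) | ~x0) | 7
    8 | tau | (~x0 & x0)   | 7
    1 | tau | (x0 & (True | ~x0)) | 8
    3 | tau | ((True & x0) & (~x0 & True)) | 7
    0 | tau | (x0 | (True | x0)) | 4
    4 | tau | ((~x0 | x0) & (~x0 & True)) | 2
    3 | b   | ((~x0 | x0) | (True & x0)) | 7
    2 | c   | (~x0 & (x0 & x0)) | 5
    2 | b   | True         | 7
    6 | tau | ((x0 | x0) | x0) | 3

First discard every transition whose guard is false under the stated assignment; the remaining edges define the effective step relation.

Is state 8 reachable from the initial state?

After dropping false guards: 12 live edges.
depth 0: {0}
depth 1: {4}  cumulative {0,4}
depth 2: {2}  cumulative {0,2,4}
depth 3: {1,7}  cumulative {0,1,2,4,7}
depth 4: {8}  cumulative {0,1,2,4,7,8}
Reach set: {0,1,2,4,7,8}
witness 8: tau·tau·c·a

Answer: REACHABLE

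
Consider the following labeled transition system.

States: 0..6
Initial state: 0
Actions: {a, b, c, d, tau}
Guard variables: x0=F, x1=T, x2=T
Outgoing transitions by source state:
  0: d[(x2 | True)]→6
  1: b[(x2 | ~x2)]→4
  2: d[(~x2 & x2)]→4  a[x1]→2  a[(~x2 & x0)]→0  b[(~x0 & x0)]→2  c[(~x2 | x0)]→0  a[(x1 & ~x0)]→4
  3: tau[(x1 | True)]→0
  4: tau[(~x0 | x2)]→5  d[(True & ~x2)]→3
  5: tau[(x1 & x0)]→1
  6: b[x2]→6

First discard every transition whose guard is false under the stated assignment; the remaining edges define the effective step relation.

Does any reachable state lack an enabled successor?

Reach set: {0,6}
  0: d→6  [1 exit(s)]
  6: b→6  [1 exit(s)]

Answer: DEADLOCK-FREE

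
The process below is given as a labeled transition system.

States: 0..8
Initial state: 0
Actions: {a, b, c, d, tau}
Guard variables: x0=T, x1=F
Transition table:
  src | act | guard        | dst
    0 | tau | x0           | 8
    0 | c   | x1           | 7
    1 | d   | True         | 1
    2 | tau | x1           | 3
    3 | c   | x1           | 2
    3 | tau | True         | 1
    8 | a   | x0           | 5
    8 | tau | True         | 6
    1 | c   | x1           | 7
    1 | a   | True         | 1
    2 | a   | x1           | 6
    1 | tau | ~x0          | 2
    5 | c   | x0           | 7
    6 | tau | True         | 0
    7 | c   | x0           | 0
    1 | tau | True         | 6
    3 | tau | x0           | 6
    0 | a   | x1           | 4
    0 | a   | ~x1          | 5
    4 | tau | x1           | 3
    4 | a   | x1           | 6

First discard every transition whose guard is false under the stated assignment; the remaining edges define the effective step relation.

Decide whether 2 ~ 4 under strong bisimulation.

Compute ~ classes (split until stable):
  P[0] = {{0,1,2,3,4,5,6,7,8}}
  P[1] = {{0,8},{1},{2,4},{3,6},{5,7}}
  P[2] = {{0},{1},{2,4},{3},{5},{6},{7},{8}}
8 equivalence class(es) (converged in 3)
2∈{2,4}, 4∈{2,4}

Answer: BISIMILAR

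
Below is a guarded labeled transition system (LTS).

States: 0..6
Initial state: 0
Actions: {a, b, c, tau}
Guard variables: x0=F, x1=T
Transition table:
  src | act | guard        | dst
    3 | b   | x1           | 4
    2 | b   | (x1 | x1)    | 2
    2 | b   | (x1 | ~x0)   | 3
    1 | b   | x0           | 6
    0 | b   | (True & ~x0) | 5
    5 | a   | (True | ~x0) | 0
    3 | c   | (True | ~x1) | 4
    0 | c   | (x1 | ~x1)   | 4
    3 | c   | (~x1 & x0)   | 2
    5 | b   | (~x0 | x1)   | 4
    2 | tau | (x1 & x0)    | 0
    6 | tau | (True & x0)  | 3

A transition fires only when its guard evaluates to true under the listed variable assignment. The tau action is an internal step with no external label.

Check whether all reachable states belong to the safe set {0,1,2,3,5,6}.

Answer: INVARIANT VIOLATED at state 4

Working:
Inv-set: {0,1,2,3,5,6}
Reach set: {0,4,5}
  0: ok
  4: ✗ unsafe
  5: ok
counterexample path to 4: c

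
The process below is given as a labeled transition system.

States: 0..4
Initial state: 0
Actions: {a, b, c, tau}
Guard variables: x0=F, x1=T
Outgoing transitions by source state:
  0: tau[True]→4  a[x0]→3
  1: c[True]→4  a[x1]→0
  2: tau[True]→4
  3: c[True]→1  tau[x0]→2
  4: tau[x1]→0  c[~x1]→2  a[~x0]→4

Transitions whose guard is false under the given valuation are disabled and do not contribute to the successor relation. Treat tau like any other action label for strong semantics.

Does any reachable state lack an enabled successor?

Reachable = {0,4}
  0: tau→4  [1 out]
  4: a→4  tau→0  [2 out]

Answer: DEADLOCK-FREE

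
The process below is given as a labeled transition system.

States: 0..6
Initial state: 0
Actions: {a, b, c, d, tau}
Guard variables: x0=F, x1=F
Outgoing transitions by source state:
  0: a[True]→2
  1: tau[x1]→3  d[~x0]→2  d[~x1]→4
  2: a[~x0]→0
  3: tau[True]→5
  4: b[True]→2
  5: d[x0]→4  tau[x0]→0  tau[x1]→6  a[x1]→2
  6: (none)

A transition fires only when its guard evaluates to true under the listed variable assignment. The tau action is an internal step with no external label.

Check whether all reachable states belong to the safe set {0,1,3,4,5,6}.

Safe = {0,1,3,4,5,6}
R = {0,2}
  0: ok
  2: outside
reach 2 via a — violates

Answer: INVARIANT VIOLATED at state 2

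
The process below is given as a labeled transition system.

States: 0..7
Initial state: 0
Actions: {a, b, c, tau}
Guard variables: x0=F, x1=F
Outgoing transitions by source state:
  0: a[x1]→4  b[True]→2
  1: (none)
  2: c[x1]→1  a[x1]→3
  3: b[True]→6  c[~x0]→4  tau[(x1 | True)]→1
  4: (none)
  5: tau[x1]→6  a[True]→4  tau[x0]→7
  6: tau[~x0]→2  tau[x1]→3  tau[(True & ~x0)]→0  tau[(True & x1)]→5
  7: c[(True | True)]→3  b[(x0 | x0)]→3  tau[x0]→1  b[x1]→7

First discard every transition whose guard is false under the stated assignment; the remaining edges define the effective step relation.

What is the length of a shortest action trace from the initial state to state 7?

Layered search for 7:
  L0 = {0}
  L1 = {2}
7 never appears.

Answer: UNREACHABLE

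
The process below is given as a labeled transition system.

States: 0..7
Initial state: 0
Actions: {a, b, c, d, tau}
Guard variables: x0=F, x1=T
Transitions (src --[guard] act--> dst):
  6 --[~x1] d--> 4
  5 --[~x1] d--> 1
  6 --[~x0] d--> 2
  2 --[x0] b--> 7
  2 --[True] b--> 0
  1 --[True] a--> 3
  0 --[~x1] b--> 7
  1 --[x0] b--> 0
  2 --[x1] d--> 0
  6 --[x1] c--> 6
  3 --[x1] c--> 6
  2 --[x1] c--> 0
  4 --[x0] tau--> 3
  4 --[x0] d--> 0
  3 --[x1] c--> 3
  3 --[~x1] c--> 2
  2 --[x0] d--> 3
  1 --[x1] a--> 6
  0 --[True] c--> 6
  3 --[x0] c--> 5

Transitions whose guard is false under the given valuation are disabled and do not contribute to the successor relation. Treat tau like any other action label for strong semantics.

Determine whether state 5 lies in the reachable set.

Answer: UNREACHABLE

Working:
10 transition(s) survive guard evaluation.
depth 0: {0}
depth 1: {6}  cumulative {0,6}
depth 2: {2}  cumulative {0,2,6}
Reach set: {0,2,6}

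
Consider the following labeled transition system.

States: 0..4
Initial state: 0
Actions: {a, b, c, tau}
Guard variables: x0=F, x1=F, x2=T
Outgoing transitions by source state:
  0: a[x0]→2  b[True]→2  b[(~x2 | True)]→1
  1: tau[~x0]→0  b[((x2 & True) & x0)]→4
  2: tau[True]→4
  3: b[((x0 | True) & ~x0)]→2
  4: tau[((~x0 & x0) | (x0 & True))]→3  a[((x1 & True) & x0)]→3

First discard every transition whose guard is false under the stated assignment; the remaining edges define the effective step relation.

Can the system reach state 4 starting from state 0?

5 transition(s) survive guard evaluation.
depth 0: {0}
depth 1: {1,2}  now seen {0,1,2}
depth 2: {4}  now seen {0,1,2,4}
R = {0,1,2,4}
trace reaching 4: b·tau

Answer: REACHABLE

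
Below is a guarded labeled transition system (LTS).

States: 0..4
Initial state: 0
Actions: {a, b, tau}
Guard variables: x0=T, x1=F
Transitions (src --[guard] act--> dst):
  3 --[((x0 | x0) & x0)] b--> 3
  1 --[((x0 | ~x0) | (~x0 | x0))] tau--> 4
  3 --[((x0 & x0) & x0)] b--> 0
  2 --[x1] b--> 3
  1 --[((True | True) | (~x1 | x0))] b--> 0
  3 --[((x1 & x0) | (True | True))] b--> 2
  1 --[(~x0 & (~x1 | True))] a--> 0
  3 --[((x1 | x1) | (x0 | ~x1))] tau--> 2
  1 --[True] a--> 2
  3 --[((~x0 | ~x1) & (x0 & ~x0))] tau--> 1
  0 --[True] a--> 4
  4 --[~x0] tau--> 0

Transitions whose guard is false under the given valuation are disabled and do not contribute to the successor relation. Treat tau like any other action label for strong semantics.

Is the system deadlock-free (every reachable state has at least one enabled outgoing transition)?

Reach set: {0,4}
  0: a→4  [deg 1]
  4: ∅  [no exit]
witness 4: a

Answer: DEADLOCK at state 4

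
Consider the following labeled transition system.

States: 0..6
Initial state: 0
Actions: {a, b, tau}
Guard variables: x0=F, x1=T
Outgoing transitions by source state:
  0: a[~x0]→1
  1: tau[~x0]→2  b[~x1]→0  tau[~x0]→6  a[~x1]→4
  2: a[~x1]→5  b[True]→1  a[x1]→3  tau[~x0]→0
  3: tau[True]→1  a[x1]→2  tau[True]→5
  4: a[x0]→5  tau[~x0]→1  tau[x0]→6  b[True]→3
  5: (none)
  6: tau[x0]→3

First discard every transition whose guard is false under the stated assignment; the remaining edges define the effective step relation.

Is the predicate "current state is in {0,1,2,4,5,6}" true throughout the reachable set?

Answer: INVARIANT VIOLATED at state 3

Trace:
Inv-set: {0,1,2,4,5,6}
R = {0,1,2,3,5,6}
  0: ✓
  1: ✓
  2: ✓
  3: ✗ unsafe
  5: ✓
  6: ✓
witness against invariant: a·tau·a → 3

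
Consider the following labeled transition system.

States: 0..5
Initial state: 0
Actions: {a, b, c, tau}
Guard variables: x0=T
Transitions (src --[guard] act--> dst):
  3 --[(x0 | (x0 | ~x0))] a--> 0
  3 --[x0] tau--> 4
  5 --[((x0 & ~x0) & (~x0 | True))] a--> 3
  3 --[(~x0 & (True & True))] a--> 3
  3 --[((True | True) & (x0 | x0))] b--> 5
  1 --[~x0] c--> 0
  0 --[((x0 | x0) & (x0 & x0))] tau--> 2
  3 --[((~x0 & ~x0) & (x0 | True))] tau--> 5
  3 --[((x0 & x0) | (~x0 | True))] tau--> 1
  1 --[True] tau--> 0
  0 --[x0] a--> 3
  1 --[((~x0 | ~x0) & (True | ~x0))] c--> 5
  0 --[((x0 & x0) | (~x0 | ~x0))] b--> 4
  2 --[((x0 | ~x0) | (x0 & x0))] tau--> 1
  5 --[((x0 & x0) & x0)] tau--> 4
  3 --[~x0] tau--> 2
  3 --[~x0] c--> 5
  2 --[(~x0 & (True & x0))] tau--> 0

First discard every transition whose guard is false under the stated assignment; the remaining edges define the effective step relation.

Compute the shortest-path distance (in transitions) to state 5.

BFS to 5:
  Layer 0: {0}
  Layer 1: {2,3,4}
  Layer 2: {1,5}
first hit 5 at d=2 via a·b

Answer: 2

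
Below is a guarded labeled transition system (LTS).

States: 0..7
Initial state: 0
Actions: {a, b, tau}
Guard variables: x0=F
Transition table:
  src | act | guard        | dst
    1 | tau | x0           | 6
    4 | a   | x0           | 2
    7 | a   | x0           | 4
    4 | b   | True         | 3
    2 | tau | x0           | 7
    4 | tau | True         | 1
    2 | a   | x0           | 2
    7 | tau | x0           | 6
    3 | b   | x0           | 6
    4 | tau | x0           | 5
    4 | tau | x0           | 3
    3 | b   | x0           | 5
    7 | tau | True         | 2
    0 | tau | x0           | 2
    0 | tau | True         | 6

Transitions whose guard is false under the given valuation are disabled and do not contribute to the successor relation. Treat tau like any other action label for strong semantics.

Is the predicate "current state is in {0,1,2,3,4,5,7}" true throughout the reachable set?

Answer: INVARIANT VIOLATED at state 6

Trace:
Allowed set {0,1,2,3,4,5,7}
R = {0,6}
  0: safe
  6: outside
reach 6 via tau — violates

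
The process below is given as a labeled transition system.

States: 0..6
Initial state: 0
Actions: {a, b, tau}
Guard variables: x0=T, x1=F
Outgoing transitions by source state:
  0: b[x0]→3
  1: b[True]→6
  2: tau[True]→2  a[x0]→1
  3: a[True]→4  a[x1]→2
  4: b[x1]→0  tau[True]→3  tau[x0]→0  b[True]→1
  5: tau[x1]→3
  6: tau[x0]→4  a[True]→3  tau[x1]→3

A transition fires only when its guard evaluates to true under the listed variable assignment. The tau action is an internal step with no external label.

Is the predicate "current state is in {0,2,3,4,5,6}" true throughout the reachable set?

Inv-set: {0,2,3,4,5,6}
Reachable = {0,1,3,4,6}
  0: ✓
  1: ✗ unsafe
  3: ✓
  4: ✓
  6: ✓
counterexample path to 1: b·a·b

Answer: INVARIANT VIOLATED at state 1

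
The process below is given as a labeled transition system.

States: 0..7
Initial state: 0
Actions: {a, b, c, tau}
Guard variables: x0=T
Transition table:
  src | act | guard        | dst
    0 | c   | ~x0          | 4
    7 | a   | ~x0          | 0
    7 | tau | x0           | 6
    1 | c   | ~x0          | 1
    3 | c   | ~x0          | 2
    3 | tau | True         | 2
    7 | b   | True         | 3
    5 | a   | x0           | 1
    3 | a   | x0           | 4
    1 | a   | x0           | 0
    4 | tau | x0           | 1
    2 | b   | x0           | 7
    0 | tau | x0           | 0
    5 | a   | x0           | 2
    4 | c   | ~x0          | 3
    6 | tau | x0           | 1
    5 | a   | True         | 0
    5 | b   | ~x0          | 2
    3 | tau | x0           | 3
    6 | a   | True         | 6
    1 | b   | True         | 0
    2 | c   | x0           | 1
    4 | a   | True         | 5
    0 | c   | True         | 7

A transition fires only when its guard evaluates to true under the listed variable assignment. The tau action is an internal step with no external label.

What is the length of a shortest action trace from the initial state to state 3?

Answer: 2

Analysis:
Layered search for 3:
  depth 0: {0}
  depth 1: {7}
  depth 2: {3,6}
3 enters at depth 2; path c·b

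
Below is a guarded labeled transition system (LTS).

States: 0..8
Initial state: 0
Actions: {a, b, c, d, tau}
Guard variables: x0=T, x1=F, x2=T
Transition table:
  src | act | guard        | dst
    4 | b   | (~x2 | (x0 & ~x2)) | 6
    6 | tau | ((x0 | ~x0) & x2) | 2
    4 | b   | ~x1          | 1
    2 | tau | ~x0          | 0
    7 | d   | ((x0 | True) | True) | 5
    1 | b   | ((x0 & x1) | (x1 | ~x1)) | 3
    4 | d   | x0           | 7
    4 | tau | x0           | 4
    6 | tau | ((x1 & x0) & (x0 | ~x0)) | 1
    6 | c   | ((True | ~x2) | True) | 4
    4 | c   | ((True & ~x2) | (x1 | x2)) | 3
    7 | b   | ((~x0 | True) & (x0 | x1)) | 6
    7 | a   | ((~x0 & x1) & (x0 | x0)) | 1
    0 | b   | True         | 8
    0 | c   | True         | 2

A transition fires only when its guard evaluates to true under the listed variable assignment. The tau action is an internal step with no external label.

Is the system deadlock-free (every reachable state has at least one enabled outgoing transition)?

R = {0,2,8}
  0: b→8  c→2  [2 out]
  2: ∅  [deadlock]
  8: ∅  [deadlock]
Path to 2: c

Answer: DEADLOCK at state 2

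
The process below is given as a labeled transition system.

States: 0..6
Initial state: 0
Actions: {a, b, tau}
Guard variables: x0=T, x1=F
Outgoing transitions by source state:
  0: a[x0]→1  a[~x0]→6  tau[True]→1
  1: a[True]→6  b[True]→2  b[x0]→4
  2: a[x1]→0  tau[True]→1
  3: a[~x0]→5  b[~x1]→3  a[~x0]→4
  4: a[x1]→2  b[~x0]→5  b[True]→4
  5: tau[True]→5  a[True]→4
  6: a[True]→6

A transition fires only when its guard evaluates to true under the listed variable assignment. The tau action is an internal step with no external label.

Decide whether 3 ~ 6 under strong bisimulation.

Bisimulation quotient by refinement:
  π0 = {{0,1,2,3,4,5,6}}
  π1 = {{0,5},{1},{2},{3,4},{6}}
  π2 = {{0},{1},{2},{3,4},{5},{6}}
6 equivalence class(es) (converged in 3)
3∈{3,4}, 6∈{6}

Answer: NOT BISIMILAR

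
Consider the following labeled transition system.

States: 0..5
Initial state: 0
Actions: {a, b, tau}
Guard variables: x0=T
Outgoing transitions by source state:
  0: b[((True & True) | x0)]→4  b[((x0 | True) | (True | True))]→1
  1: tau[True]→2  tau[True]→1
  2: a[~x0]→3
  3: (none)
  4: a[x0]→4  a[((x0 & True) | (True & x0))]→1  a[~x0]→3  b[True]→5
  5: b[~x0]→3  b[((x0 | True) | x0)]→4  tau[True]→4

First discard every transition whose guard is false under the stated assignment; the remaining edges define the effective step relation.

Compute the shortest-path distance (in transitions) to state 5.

Breadth-first toward 5:
  depth 0: {0}
  depth 1: {1,4}
  depth 2: {2,5}
depth(5)=2, e.g. b·b

Answer: 2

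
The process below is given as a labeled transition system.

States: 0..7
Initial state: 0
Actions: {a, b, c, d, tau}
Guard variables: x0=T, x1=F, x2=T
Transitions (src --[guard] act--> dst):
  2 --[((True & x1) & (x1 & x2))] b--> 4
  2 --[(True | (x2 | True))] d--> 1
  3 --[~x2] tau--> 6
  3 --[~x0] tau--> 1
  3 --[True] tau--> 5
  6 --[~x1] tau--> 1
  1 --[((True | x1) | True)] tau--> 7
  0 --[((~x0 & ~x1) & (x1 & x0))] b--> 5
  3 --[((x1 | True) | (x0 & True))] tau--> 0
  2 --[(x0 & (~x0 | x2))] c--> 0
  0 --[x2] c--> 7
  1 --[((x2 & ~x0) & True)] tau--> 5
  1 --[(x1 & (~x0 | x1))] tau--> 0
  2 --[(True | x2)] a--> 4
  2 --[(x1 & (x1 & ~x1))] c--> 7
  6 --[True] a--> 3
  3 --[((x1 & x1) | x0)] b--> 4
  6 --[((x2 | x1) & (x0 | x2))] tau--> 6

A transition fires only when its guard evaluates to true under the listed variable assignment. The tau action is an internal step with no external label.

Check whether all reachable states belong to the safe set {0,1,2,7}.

Answer: INVARIANT HOLDS

Working:
Safe = {0,1,2,7}
R = {0,7}
  0: safe
  7: safe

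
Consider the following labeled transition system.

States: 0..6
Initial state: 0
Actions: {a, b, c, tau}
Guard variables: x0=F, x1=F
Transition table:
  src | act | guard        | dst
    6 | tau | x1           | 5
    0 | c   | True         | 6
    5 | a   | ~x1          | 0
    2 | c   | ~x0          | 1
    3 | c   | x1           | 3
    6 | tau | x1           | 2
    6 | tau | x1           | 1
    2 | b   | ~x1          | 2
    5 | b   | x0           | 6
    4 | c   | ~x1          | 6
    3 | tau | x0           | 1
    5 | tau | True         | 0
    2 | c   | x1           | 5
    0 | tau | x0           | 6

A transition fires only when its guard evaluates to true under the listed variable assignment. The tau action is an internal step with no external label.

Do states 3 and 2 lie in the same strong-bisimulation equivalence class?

Answer: NOT BISIMILAR

Analysis:
Bisimulation quotient by refinement:
  round 0: {{0,1,2,3,4,5,6}}
  round 1: {{0,4},{1,3,6},{2},{5}}
Fixed point at round 2; 4 class(es).
class of 3: {1,3,6}; class of 2: {2}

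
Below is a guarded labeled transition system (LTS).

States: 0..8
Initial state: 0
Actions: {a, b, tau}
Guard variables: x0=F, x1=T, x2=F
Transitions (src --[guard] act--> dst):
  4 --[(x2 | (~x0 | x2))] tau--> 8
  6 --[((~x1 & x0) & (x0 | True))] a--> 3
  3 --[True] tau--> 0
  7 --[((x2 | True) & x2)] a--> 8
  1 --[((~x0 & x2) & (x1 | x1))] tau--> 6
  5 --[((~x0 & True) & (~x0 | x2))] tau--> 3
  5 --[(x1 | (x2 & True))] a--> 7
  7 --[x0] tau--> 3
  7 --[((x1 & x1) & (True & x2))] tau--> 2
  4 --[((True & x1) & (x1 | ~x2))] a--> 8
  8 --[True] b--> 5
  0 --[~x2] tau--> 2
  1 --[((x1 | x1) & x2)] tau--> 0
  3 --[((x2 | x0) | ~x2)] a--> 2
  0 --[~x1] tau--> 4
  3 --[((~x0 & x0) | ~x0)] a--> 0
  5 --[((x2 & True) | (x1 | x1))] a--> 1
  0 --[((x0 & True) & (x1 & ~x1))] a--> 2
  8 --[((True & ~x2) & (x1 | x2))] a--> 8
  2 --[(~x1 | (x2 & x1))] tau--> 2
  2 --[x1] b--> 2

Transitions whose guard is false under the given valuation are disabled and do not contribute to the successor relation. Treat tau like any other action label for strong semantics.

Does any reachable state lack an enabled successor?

Answer: DEADLOCK-FREE

Analysis:
Reachable = {0,2}
  0: tau→2  [deg 1]
  2: b→2  [deg 1]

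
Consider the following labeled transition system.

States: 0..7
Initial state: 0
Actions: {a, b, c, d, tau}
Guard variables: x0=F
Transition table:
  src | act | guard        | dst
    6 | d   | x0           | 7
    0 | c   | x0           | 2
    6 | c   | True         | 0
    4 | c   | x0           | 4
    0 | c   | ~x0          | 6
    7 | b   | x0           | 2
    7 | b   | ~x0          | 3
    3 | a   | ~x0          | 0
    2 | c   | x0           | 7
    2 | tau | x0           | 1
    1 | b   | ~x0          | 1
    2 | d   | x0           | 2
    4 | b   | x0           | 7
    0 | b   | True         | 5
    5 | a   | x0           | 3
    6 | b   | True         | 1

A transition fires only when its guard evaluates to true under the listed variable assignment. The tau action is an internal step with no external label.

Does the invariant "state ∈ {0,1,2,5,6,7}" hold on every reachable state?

Answer: INVARIANT HOLDS

Analysis:
Allowed set {0,1,2,5,6,7}
R = {0,1,5,6}
  0: ✓
  1: ✓
  5: ✓
  6: ✓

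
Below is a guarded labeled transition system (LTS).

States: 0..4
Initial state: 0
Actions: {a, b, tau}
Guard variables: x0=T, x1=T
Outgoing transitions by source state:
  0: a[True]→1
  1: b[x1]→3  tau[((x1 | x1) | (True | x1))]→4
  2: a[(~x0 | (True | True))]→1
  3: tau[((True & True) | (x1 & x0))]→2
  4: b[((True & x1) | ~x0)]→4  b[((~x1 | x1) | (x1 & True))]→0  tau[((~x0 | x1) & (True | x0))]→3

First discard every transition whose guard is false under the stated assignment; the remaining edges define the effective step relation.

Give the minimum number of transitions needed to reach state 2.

Layered search for 2:
  depth 0: {0}
  depth 1: {1}
  depth 2: {3,4}
  depth 3: {2}
depth(2)=3, e.g. a·b·tau

Answer: 3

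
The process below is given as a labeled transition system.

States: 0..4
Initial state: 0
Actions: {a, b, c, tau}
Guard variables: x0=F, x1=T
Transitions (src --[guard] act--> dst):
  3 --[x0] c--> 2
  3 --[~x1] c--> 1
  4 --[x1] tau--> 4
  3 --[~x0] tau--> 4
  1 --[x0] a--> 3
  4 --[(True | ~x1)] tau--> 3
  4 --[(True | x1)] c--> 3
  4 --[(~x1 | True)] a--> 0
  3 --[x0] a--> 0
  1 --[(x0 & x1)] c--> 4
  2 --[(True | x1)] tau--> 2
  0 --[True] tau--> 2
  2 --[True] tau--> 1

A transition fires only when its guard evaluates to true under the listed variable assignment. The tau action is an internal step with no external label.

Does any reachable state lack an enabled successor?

Answer: DEADLOCK at state 1

Trace:
R = {0,1,2}
  0: tau→2  [1 out]
  1: ∅  [STUCK]
  2: tau→1  tau→2  [2 out]
trace reaching 1: tau·tau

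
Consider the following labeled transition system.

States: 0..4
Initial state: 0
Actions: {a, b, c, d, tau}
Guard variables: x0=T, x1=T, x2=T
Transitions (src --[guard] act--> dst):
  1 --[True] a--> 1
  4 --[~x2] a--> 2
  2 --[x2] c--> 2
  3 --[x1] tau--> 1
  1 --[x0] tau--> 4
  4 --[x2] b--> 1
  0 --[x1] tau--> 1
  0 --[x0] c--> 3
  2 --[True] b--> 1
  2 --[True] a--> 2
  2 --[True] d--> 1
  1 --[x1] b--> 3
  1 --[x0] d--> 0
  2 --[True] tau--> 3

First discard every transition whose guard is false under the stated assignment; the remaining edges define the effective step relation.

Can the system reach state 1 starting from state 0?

Answer: REACHABLE

Trace:
After dropping false guards: 13 live edges.
Layer 0: {0}
Layer 1: {1,3}  cumulative {0,1,3}
Layer 2: {4}  cumulative {0,1,3,4}
Reach set: {0,1,3,4}
witness 1: tau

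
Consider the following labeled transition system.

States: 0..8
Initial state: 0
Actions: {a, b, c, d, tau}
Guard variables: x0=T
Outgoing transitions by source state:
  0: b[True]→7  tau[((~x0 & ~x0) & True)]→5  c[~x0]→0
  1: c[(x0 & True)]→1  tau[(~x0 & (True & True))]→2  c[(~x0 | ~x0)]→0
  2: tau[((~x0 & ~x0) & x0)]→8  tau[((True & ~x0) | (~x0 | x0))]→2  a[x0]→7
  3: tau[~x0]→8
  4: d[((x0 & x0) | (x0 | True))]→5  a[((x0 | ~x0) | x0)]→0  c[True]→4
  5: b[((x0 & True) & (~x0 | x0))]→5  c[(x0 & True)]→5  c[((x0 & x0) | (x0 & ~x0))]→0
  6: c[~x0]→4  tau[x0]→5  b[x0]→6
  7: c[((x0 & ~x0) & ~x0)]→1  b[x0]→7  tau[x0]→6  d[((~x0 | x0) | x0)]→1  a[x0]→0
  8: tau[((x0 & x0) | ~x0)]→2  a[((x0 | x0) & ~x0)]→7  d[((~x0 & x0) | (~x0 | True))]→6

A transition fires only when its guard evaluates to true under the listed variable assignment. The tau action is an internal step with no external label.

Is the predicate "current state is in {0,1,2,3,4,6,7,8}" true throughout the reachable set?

Safe = {0,1,2,3,4,6,7,8}
Reach set: {0,1,5,6,7}
  0: ✓
  1: ✓
  5: outside
  6: ✓
  7: ✓
witness against invariant: b·tau·tau → 5

Answer: INVARIANT VIOLATED at state 5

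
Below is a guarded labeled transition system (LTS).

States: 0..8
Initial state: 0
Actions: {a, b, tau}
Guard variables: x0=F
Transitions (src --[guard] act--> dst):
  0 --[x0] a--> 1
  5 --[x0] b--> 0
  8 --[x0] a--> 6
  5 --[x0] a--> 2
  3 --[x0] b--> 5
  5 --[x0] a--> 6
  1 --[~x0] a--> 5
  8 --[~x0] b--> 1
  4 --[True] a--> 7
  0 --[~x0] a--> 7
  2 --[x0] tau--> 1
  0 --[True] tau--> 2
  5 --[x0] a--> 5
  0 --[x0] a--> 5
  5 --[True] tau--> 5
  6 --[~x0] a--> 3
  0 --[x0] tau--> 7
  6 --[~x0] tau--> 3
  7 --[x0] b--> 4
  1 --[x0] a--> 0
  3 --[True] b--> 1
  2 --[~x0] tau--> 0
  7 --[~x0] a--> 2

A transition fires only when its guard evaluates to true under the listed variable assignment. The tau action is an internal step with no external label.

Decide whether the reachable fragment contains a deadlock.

R = {0,2,7}
  0: a→7  tau→2  [2 out]
  2: tau→0  [1 out]
  7: a→2  [1 out]

Answer: DEADLOCK-FREE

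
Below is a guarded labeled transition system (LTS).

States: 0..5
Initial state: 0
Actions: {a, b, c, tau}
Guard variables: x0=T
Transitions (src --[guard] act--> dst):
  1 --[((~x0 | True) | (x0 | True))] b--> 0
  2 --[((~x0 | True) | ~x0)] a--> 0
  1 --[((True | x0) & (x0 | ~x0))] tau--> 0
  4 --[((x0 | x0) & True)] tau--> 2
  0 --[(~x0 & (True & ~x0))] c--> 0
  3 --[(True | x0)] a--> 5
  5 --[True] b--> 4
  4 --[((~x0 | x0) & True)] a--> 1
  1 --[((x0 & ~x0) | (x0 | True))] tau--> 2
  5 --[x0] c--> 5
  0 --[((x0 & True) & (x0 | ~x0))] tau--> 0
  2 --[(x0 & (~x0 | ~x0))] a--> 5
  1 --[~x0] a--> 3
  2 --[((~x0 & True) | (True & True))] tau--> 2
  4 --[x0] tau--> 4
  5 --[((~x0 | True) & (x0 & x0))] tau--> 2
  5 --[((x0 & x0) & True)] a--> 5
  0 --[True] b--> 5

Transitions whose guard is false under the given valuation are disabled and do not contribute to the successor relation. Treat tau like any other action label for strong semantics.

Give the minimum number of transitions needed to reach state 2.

Answer: 2

Working:
Layered search for 2:
  Layer 0: {0}
  Layer 1: {5}
  Layer 2: {2,4}
first hit 2 at d=2 via b·tau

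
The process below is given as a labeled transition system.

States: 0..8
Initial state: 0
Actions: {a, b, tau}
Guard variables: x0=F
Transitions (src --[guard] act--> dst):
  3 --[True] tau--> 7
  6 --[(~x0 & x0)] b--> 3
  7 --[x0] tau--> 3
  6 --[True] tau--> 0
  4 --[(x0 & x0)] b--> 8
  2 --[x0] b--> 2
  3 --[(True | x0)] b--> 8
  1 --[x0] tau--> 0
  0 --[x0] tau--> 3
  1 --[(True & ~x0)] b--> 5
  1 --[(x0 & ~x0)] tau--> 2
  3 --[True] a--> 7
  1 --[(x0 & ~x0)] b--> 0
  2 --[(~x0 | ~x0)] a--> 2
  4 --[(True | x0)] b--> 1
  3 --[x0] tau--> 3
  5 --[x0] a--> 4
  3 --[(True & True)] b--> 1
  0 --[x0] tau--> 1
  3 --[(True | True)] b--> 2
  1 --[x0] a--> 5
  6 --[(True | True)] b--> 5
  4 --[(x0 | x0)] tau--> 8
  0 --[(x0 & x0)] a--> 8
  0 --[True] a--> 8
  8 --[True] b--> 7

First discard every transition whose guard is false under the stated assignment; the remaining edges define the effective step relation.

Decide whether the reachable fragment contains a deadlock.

Reach set: {0,7,8}
  0: a→8  [1 exit(s)]
  7: ∅  [no exit]
  8: b→7  [1 exit(s)]
witness 7: a·b

Answer: DEADLOCK at state 7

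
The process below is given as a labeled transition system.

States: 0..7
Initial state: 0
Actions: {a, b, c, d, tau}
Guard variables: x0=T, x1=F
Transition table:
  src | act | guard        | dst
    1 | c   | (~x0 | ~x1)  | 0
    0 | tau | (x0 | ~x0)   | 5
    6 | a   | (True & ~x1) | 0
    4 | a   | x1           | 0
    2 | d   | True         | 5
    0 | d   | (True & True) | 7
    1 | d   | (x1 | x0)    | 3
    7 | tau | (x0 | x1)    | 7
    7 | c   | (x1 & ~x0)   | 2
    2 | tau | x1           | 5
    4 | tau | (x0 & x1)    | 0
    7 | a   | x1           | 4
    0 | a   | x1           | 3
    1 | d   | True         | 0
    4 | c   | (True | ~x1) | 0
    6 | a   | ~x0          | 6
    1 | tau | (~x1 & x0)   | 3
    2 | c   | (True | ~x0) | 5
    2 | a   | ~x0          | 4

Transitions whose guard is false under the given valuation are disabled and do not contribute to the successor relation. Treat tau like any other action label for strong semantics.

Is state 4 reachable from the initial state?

11 transition(s) survive guard evaluation.
L0 = {0}
L1 = {5,7}  total {0,5,7}
Reach set: {0,5,7}

Answer: UNREACHABLE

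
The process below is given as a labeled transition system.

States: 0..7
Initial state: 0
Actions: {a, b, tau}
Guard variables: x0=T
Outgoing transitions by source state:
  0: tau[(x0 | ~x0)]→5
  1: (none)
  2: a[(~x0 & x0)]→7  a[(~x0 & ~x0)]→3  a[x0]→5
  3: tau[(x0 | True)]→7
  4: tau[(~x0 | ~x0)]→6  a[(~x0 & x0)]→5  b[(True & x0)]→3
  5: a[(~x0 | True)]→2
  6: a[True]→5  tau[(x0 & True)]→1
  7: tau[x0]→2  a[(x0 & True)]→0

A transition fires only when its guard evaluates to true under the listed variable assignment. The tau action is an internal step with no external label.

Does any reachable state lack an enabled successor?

Reach set: {0,2,5}
  0: tau→5  [deg 1]
  2: a→5  [deg 1]
  5: a→2  [deg 1]

Answer: DEADLOCK-FREE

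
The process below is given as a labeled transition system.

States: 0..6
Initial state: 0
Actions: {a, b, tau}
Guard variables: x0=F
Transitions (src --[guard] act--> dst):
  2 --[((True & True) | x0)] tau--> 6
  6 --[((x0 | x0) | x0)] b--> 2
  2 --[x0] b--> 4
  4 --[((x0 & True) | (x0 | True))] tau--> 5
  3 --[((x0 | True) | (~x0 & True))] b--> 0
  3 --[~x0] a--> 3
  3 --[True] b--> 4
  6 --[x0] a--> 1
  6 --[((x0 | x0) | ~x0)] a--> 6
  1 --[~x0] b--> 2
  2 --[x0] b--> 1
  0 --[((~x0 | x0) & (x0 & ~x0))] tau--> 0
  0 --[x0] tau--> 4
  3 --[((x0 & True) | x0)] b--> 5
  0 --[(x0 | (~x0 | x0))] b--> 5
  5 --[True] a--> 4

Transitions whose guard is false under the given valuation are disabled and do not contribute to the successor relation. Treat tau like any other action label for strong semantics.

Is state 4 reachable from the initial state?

After dropping false guards: 9 live edges.
Layer 0: {0}
Layer 1: {5}  now seen {0,5}
Layer 2: {4}  now seen {0,4,5}
R = {0,4,5}
trace reaching 4: b·a

Answer: REACHABLE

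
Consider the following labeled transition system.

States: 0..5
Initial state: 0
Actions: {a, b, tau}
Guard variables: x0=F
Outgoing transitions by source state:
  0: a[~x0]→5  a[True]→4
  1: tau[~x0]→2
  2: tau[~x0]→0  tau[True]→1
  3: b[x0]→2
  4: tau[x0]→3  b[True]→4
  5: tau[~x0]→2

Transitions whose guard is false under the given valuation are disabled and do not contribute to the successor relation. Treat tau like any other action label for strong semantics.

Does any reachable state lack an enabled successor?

R = {0,1,2,4,5}
  0: a→4  a→5  [2 exit(s)]
  1: tau→2  [1 exit(s)]
  2: tau→0  tau→1  [2 exit(s)]
  4: b→4  [1 exit(s)]
  5: tau→2  [1 exit(s)]

Answer: DEADLOCK-FREE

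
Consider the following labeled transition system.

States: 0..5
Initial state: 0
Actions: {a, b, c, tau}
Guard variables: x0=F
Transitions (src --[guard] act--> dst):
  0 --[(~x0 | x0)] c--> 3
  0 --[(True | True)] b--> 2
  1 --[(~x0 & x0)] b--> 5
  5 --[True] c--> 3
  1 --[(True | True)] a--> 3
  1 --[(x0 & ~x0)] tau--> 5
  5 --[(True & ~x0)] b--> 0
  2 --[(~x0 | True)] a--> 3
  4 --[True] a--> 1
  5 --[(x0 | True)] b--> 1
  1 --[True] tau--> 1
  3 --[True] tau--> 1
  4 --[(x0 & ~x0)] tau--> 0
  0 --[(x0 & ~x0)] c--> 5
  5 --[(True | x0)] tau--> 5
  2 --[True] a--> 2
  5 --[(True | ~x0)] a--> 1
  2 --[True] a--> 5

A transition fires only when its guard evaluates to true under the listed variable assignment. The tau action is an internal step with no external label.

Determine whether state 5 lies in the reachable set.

14 transition(s) survive guard evaluation.
depth 0: {0}
depth 1: {2,3}  total {0,2,3}
depth 2: {1,5}  total {0,1,2,3,5}
Reachable = {0,1,2,3,5}
trace reaching 5: b·a

Answer: REACHABLE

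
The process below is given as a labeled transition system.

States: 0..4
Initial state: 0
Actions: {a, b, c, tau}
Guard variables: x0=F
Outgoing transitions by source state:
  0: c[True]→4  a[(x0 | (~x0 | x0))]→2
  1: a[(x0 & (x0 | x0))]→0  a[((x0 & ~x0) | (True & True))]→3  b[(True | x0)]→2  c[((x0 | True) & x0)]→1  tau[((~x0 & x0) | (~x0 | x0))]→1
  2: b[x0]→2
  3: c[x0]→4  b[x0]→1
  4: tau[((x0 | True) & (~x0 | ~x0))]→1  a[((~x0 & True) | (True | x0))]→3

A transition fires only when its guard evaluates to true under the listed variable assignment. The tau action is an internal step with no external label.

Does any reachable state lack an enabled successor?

Answer: DEADLOCK at state 2

Working:
Reach set: {0,1,2,3,4}
  0: a→2  c→4  [deg 2]
  1: a→3  b→2  tau→1  [deg 3]
  2: ∅  [STUCK]
  3: ∅  [STUCK]
  4: a→3  tau→1  [deg 2]
witness 2: a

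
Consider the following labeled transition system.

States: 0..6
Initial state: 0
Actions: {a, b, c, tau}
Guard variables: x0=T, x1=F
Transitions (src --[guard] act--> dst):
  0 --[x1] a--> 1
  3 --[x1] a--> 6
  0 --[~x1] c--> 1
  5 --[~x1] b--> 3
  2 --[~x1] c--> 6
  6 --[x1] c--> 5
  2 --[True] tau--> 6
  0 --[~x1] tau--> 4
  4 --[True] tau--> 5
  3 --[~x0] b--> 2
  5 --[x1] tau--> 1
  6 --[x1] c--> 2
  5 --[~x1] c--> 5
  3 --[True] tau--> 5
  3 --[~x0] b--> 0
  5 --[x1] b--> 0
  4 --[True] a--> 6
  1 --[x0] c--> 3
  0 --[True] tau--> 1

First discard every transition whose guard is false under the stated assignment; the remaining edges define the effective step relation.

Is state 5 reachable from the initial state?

11 transition(s) survive guard evaluation.
Layer 0: {0}
Layer 1: {1,4}  total {0,1,4}
Layer 2: {3,5,6}  total {0,1,3,4,5,6}
R = {0,1,3,4,5,6}
witness 5: tau·tau

Answer: REACHABLE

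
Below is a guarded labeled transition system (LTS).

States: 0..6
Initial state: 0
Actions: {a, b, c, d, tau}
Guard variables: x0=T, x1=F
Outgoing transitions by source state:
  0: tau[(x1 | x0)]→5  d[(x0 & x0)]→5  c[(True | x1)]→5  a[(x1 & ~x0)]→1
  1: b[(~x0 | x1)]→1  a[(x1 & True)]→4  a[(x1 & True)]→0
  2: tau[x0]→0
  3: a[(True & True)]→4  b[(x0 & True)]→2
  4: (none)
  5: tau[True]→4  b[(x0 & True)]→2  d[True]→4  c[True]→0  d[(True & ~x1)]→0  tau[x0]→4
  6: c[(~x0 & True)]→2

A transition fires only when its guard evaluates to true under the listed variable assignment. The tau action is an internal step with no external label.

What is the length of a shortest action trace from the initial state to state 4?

Answer: 2

Trace:
Breadth-first toward 4:
  depth 0: {0}
  depth 1: {5}
  depth 2: {2,4}
first hit 4 at d=2 via c·d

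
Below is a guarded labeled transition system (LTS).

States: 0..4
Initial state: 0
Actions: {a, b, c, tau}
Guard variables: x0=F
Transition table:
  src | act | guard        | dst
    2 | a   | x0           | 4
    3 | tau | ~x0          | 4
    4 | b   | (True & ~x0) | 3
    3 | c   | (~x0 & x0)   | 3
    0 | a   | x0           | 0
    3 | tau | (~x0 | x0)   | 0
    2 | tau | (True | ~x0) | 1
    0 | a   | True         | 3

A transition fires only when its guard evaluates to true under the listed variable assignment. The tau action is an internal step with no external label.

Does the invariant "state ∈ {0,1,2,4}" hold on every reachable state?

Answer: INVARIANT VIOLATED at state 3

Trace:
Inv-set: {0,1,2,4}
Reach set: {0,3,4}
  0: ok
  3: VIOLATES
  4: ok
witness against invariant: a → 3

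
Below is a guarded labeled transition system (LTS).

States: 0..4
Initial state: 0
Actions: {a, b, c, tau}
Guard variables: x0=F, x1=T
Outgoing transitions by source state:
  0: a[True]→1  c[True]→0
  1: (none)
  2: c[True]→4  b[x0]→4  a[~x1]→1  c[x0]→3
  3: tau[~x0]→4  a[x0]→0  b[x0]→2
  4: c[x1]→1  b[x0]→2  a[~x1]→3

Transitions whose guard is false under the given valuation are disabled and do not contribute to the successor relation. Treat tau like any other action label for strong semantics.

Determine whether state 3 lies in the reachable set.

After dropping false guards: 5 live edges.
Layer 0: {0}
Layer 1: {1}  now seen {0,1}
Reachable = {0,1}

Answer: UNREACHABLE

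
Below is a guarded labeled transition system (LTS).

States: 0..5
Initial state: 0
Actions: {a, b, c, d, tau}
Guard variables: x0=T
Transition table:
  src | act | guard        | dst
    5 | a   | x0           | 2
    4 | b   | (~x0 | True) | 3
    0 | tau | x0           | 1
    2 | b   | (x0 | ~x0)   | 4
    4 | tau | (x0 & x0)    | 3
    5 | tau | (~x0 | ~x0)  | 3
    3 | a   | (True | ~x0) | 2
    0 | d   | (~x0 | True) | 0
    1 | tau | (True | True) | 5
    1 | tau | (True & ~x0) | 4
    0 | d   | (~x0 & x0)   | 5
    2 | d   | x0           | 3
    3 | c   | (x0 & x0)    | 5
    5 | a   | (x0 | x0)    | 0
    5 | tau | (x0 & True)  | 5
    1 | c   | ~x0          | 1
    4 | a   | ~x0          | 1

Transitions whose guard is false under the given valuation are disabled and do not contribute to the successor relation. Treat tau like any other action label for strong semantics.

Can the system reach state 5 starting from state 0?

Guard filter leaves 12 enabled edge(s).
L0 = {0}
L1 = {1}  now seen {0,1}
L2 = {5}  now seen {0,1,5}
L3 = {2}  now seen {0,1,2,5}
L4 = {3,4}  now seen {0,1,2,3,4,5}
Reachable = {0,1,2,3,4,5}
trace reaching 5: tau·tau

Answer: REACHABLE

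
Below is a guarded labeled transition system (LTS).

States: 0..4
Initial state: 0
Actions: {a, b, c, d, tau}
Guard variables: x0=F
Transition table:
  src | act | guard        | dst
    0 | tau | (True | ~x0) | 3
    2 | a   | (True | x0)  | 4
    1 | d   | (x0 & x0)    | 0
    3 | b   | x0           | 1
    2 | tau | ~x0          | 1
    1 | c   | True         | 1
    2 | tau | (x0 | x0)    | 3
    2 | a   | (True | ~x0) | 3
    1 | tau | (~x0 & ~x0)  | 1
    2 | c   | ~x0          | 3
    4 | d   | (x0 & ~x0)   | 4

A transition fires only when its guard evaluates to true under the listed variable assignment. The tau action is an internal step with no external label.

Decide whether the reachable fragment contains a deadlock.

Reach set: {0,3}
  0: tau→3  [1 exit(s)]
  3: ∅  [STUCK]
Path to 3: tau

Answer: DEADLOCK at state 3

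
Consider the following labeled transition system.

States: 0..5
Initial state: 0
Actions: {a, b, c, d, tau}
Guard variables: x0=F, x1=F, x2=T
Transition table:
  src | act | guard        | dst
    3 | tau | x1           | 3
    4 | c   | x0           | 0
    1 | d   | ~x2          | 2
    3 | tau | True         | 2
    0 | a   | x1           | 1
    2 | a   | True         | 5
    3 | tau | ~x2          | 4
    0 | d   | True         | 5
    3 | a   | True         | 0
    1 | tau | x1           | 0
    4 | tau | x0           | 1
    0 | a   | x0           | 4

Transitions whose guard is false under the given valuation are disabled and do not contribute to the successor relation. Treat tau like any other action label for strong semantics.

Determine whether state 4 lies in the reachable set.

Answer: UNREACHABLE

Working:
Guard filter leaves 4 enabled edge(s).
Layer 0: {0}
Layer 1: {5}  now seen {0,5}
Reachable = {0,5}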